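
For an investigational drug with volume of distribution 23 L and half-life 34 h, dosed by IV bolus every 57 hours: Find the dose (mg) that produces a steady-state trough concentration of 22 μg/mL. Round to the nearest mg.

1111 mg

τ/t½ = 57/34 ≈ 1.6765, so f = (1/2)^(57/34) ≈ 0.312847.
Cmin,ss = (D/Vd)·f/(1−f), so D = Cmin,ss·Vd·(1−f)/f.
D = 22 × 23 × (1−f)/f ≈ 22 × 23 × 2.19645 ≈ 1111.40 mg.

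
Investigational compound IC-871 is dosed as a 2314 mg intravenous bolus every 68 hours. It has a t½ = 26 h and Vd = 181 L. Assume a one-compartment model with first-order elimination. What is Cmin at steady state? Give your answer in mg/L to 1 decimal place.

2.5 mg/L

Over one 68-h interval, 68/26 ≈ 2.6154 half-lives elapse, leaving f ≈ 0.1632 of each dose.
Each bolus raises the concentration by D/Vd = 2314/181 ≈ 12.785 mg/L.
Steady-state trough Cmin,ss = C₀·f/(1−f) ≈ 12.785 × 0.1632/0.8368 ≈ 2.493 mg/L.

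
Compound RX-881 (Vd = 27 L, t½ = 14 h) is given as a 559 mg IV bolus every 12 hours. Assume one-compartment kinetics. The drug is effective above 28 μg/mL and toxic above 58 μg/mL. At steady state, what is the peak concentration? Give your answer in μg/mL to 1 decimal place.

46.2 μg/mL

k = ln2/t½ = ln2/14 ≈ 0.049511 h⁻¹; fraction remaining f = e^(−kτ) = e^(−0.049511×12) ≈ 0.5520.
Accumulation ratio R = 1/(1 − f) ≈ 1/0.4480 ≈ 2.2321.
Single-dose peak C₀ = D/Vd = 559/27 ≈ 20.704 μg/mL.
Cmax,ss = C₀/(1 − f) ≈ 20.704/0.4480 ≈ 46.214 μg/mL.
Peak 46.2 μg/mL vs MTC 58 μg/mL: below toxic threshold.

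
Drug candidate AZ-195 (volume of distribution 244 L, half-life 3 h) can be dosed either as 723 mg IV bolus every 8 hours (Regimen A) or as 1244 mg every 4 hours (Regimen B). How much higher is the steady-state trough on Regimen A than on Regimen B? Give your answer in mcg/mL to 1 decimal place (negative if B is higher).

Regimen A: f = (1/2)^(8/3) ≈ 0.1575; Cmin,ss = (723/244)·f/(1−f) ≈ 0.554 mcg/mL.
Regimen B: f = (1/2)^(4/3) ≈ 0.3969; Cmin,ss = (1244/244)·f/(1−f) ≈ 3.355 mcg/mL.
Difference ≈ 0.554 − 3.355 ≈ -2.801 mcg/mL.

-2.8 mcg/mL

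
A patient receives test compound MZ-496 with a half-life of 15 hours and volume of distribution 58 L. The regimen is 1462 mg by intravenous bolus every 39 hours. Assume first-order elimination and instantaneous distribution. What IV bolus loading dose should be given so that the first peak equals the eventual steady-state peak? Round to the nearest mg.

1751 mg

f = (1/2)^(39/15) ≈ 0.164938; accumulation ratio R = 1/(1−f) ≈ 1.19752.
Loading dose to hit Cmax,ss on first dose: D_load = D_maint·R ≈ 1462 × 1.19752 ≈ 1750.77 mg.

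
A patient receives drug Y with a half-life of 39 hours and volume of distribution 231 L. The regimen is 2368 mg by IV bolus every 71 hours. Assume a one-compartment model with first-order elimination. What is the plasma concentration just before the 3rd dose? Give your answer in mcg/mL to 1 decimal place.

3.7 mcg/mL

f = (1/2)^(τ/t½) = (1/2)^(71/39) ≈ 0.2831.
C₀ = D/Vd = 2368/231 ≈ 10.251 mcg/mL.
Before the 3rd dose, 2 doses have been given. Superposition: Cmin = C₀·(f + f²).
≈ 10.251 × (0.2831 + 0.0801) ≈ 10.251 × 0.3632 ≈ 3.723 mcg/mL.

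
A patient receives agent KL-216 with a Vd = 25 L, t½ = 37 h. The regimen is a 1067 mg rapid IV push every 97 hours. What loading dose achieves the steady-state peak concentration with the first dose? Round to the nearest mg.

f = (1/2)^(97/37) ≈ 0.162485; accumulation ratio R = 1/(1−f) ≈ 1.19401.
Loading dose to hit Cmax,ss on first dose: D_load = D_maint·R ≈ 1067 × 1.19401 ≈ 1274.01 mg.

1274 mg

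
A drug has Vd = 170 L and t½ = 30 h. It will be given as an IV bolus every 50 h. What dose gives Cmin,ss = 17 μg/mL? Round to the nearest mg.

6285 mg

τ/t½ = 50/30 ≈ 1.6667, so f = (1/2)^(50/30) ≈ 0.314980.
Cmin,ss = (D/Vd)·f/(1−f), so D = Cmin,ss·Vd·(1−f)/f.
D = 17 × 170 × (1−f)/f ≈ 17 × 170 × 2.17480 ≈ 6285.17 mg.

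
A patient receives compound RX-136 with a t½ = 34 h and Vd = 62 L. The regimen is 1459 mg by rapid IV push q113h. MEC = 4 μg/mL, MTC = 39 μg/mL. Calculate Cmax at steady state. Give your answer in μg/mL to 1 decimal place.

26.1 μg/mL

τ/t½ = 113/34 ≈ 3.3235, so fraction remaining f = (1/2)^(113/34) ≈ 0.0999.
At steady state, accumulation factor R = 1/(1 − e^(−kτ)) ≈ 1.1110.
Each bolus raises the concentration by D/Vd = 1459/62 ≈ 23.532 μg/mL.
Cmax,ss = C₀/(1 − f) ≈ 23.532/0.9001 ≈ 26.144 μg/mL.
Peak 26.1 μg/mL vs MTC 39 μg/mL: below toxic threshold.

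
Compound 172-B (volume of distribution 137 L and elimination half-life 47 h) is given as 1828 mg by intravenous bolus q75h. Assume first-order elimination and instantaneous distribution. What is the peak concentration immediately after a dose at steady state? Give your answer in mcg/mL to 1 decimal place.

19.9 mcg/mL

τ/t½ = 75/47 ≈ 1.5957, so fraction remaining f = (1/2)^(75/47) ≈ 0.3309.
Accumulation ratio R = 1/(1 − f) ≈ 1/0.6691 ≈ 1.4945.
Each bolus raises the concentration by D/Vd = 1828/137 ≈ 13.343 mcg/mL.
Steady-state peak Cmax,ss = C₀·R ≈ 13.343 × 1.4945 ≈ 19.941 mcg/mL.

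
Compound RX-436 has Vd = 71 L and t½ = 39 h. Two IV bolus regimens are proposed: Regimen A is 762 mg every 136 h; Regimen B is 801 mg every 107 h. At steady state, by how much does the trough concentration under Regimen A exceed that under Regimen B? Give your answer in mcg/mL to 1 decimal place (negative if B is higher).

-0.9 mcg/mL

Regimen A: f = (1/2)^(136/39) ≈ 0.0892; Cmin,ss = (762/71)·f/(1−f) ≈ 1.051 mcg/mL.
Regimen B: f = (1/2)^(107/39) ≈ 0.1493; Cmin,ss = (801/71)·f/(1−f) ≈ 1.980 mcg/mL.
Difference ≈ 1.051 − 1.980 ≈ -0.929 mcg/mL.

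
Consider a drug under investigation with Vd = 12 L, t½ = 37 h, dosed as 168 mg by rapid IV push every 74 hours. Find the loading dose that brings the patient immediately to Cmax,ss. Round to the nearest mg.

224 mg

f = (1/2)^(74/37) ≈ 0.250000; accumulation ratio R = 1/(1−f) ≈ 1.33333.
Loading dose to hit Cmax,ss on first dose: D_load = D_maint·R ≈ 168 × 1.33333 ≈ 224.00 mg.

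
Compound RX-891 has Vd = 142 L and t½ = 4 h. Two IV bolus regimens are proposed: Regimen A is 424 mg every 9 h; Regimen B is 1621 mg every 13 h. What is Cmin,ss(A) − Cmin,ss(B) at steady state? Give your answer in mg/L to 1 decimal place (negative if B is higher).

-0.5 mg/L

Regimen A: f = (1/2)^(9/4) ≈ 0.2102; Cmin,ss = (424/142)·f/(1−f) ≈ 0.795 mg/L.
Regimen B: f = (1/2)^(13/4) ≈ 0.1051; Cmin,ss = (1621/142)·f/(1−f) ≈ 1.341 mg/L.
Difference ≈ 0.795 − 1.341 ≈ -0.546 mg/L.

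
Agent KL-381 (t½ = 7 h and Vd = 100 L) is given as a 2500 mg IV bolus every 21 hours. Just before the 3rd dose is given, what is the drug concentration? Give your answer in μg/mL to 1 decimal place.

f = (1/2)^(τ/t½) = (1/2)^(21/7) ≈ 0.1250.
C₀ = D/Vd = 2500/100 ≈ 25.000 μg/mL.
Before the 3rd dose, 2 doses have been given. Superposition: Cmin = C₀·(f + f²).
≈ 25.000 × (0.1250 + 0.0156) ≈ 25.000 × 0.1406 ≈ 3.515 μg/mL.

3.5 μg/mL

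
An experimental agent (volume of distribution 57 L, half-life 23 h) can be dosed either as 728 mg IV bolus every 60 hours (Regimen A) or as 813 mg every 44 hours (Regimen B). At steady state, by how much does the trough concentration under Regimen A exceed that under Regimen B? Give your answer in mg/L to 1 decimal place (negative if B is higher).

Regimen A: f = (1/2)^(60/23) ≈ 0.1639; Cmin,ss = (728/57)·f/(1−f) ≈ 2.504 mg/L.
Regimen B: f = (1/2)^(44/23) ≈ 0.2655; Cmin,ss = (813/57)·f/(1−f) ≈ 5.156 mg/L.
Difference ≈ 2.504 − 5.156 ≈ -2.652 mg/L.

-2.7 mg/L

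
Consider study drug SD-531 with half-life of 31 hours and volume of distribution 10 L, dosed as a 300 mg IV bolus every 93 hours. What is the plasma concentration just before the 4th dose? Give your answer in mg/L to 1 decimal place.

f = (1/2)^(τ/t½) = (1/2)^(93/31) ≈ 0.1250.
C₀ = D/Vd = 300/10 ≈ 30.000 mg/L.
Before the 4th dose, 3 doses have been given. Superposition: Cmin = C₀·(f + f² + … + f^3).
≈ 30.000 × (0.1250 + 0.0156 + 0.0020) ≈ 30.000 × 0.1426 ≈ 4.278 mg/L.

4.3 mg/L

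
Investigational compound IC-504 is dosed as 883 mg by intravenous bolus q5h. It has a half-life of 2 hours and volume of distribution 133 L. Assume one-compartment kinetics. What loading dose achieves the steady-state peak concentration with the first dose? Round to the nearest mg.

f = (1/2)^(5/2) ≈ 0.176777; accumulation ratio R = 1/(1−f) ≈ 1.21474.
Loading dose to hit Cmax,ss on first dose: D_load = D_maint·R ≈ 883 × 1.21474 ≈ 1072.62 mg.

1073 mg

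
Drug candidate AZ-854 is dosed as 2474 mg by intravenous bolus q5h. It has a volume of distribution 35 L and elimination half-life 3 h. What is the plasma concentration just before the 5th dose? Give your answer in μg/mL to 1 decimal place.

f = (1/2)^(τ/t½) = (1/2)^(5/3) ≈ 0.3150.
C₀ = D/Vd = 2474/35 ≈ 70.686 μg/mL.
Before the 5th dose, 4 doses have been given. Superposition: Cmin = C₀·(f + f² + … + f^4).
≈ 70.686 × (0.3150 + 0.0992 + 0.0313 + 0.0098) ≈ 70.686 × 0.4553 ≈ 32.183 μg/mL.

32.2 μg/mL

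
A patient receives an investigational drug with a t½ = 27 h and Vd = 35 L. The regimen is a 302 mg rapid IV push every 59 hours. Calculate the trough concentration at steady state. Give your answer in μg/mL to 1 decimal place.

Over one 59-h interval, 59/27 ≈ 2.1852 half-lives elapse, leaving f ≈ 0.2199 of each dose.
Each bolus raises the concentration by D/Vd = 302/35 ≈ 8.629 μg/mL.
Steady-state trough Cmin,ss = C₀·f/(1−f) ≈ 8.629 × 0.2199/0.7801 ≈ 2.432 μg/mL.

2.4 μg/mL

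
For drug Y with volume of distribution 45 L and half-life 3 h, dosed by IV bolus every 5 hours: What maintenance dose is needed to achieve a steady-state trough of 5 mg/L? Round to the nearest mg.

489 mg

τ/t½ = 5/3 ≈ 1.6667, so f = (1/2)^(5/3) ≈ 0.314980.
Cmin,ss = (D/Vd)·f/(1−f), so D = Cmin,ss·Vd·(1−f)/f.
D = 5 × 45 × (1−f)/f ≈ 5 × 45 × 2.17480 ≈ 489.33 mg.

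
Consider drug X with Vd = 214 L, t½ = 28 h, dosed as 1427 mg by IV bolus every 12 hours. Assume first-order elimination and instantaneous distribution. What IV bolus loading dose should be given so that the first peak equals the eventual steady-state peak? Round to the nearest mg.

f = (1/2)^(12/28) ≈ 0.742997; accumulation ratio R = 1/(1−f) ≈ 3.89101.
Loading dose to hit Cmax,ss on first dose: D_load = D_maint·R ≈ 1427 × 3.89101 ≈ 5552.47 mg.

5552 mg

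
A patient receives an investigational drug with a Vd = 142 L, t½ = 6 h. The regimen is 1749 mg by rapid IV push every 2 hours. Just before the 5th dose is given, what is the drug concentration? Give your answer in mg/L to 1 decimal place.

28.6 mg/L

f = (1/2)^(τ/t½) = (1/2)^(2/6) ≈ 0.7937.
C₀ = D/Vd = 1749/142 ≈ 12.317 mg/L.
Before the 5th dose, 4 doses have been given. Superposition: Cmin = C₀·(f + f² + … + f^4).
≈ 12.317 × (0.7937 + 0.6300 + 0.5000 + 0.3968) ≈ 12.317 × 2.3205 ≈ 28.582 mg/L.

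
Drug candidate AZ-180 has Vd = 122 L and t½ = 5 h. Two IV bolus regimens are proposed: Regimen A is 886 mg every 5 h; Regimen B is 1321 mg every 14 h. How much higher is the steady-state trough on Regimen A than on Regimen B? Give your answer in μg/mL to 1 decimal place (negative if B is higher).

5.4 μg/mL

Regimen A: f = (1/2)^(5/5) ≈ 0.5000; Cmin,ss = (886/122)·f/(1−f) ≈ 7.262 μg/mL.
Regimen B: f = (1/2)^(14/5) ≈ 0.1436; Cmin,ss = (1321/122)·f/(1−f) ≈ 1.816 μg/mL.
Difference ≈ 7.262 − 1.816 ≈ 5.446 μg/mL.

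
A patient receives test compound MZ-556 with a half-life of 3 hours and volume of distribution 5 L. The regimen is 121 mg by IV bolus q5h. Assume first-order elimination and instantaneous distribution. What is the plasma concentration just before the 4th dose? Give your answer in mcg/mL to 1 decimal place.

10.8 mcg/mL

f = (1/2)^(τ/t½) = (1/2)^(5/3) ≈ 0.3150.
C₀ = D/Vd = 121/5 ≈ 24.200 mcg/mL.
Before the 4th dose, 3 doses have been given. Superposition: Cmin = C₀·(f + f² + … + f^3).
≈ 24.200 × (0.3150 + 0.0992 + 0.0313) ≈ 24.200 × 0.4455 ≈ 10.781 mcg/mL.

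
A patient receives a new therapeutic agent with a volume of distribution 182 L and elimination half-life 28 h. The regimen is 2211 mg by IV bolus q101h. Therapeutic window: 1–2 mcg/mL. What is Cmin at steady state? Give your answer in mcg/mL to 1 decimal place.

τ/t½ = 101/28 ≈ 3.6071, so fraction remaining f = (1/2)^(101/28) ≈ 0.0821.
At steady state, accumulation factor R = 1/(1 − e^(−kτ)) ≈ 1.0894.
Single-dose peak C₀ = D/Vd = 2211/182 ≈ 12.148 mcg/mL.
Steady-state peak Cmax,ss = C₀·R ≈ 12.148 × 1.0894 ≈ 13.234 mcg/mL.
One interval later, Cmin,ss = Cmax,ss·e^(−kτ) ≈ 13.234 × 0.0821 ≈ 1.087 mcg/mL.
Trough 1.1 mcg/mL vs MEC 1 mcg/mL: adequate.

1.1 mcg/mL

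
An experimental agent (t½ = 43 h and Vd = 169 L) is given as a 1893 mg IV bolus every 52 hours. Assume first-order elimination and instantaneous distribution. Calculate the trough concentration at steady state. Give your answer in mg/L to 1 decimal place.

k = ln2/t½ = ln2/43 ≈ 0.016120 h⁻¹; fraction remaining f = e^(−kτ) = e^(−0.016120×52) ≈ 0.4325.
At steady state, accumulation factor R = 1/(1 − e^(−kτ)) ≈ 1.7621.
Each bolus raises the concentration by D/Vd = 1893/169 ≈ 11.201 mg/L.
Cmax,ss = C₀/(1 − f) ≈ 11.201/0.5675 ≈ 19.737 mg/L.
One interval later, Cmin,ss = Cmax,ss·e^(−kτ) ≈ 19.737 × 0.4325 ≈ 8.536 mg/L.

8.5 mg/L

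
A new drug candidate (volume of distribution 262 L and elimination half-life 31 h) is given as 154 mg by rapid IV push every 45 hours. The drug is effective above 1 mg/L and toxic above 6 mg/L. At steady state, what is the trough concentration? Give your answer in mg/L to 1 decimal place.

τ/t½ = 45/31 ≈ 1.4516, so fraction remaining f = (1/2)^(45/31) ≈ 0.3656.
Single-dose peak C₀ = D/Vd = 154/262 ≈ 0.588 mg/L.
Steady-state trough Cmin,ss = C₀·f/(1−f) ≈ 0.588 × 0.3656/0.6344 ≈ 0.339 mg/L.
Trough 0.3 mg/L vs MEC 1 mg/L: subtherapeutic.

0.3 mg/L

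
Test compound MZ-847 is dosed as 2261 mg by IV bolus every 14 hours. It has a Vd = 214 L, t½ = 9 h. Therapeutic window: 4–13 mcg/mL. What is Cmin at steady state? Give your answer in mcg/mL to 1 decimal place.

k = ln2/t½ = ln2/9 ≈ 0.077016 h⁻¹; fraction remaining f = e^(−kτ) = e^(−0.077016×14) ≈ 0.3402.
Each bolus raises the concentration by D/Vd = 2261/214 ≈ 10.565 mcg/mL.
Steady-state trough Cmin,ss = C₀·f/(1−f) ≈ 10.565 × 0.3402/0.6598 ≈ 5.447 mcg/mL.
Trough 5.4 mcg/mL vs MEC 4 mcg/mL: adequate.

5.4 mcg/mL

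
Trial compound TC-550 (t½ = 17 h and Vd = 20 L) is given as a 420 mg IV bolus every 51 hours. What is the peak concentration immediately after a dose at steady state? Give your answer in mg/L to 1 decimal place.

24.0 mg/L

τ = 51 h = 3 half-lives, so f = (1/2)^3 = 0.125.
Accumulation ratio R = 1/(1 − f) = 1/0.875 = 8/7.
Single-dose peak C₀ = D/Vd = 420/20 = 21 mg/L.
Steady-state peak Cmax,ss = C₀·R = 21 × 8/7 ≈ 24.000 mg/L.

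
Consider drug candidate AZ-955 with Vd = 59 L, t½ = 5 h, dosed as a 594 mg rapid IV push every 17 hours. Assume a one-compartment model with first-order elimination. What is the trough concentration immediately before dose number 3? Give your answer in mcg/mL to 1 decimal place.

1.0 mcg/mL

f = (1/2)^(τ/t½) = (1/2)^(17/5) ≈ 0.0947.
C₀ = D/Vd = 594/59 ≈ 10.068 mcg/mL.
Before the 3rd dose, 2 doses have been given. Superposition: Cmin = C₀·(f + f²).
≈ 10.068 × (0.0947 + 0.0090) ≈ 10.068 × 0.1037 ≈ 1.044 mcg/mL.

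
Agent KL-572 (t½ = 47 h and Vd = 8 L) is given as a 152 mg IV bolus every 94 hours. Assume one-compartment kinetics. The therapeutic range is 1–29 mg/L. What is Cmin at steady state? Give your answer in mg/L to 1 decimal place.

6.3 mg/L

The dosing interval is 2 half-lives, so f = 2^(−2) = 0.25.
At steady state, R = 1/(1 − 0.25) = 4/3.
Single-dose peak C₀ = D/Vd = 152/8 = 19 mg/L.
Steady-state peak Cmax,ss = C₀·R = 19 × 4/3 ≈ 25.333 mg/L.
Steady-state trough Cmin,ss = Cmax,ss·f ≈ 25.333 × 0.25 ≈ 6.333 mg/L.
Trough 6.3 mg/L vs MEC 1 mg/L: adequate.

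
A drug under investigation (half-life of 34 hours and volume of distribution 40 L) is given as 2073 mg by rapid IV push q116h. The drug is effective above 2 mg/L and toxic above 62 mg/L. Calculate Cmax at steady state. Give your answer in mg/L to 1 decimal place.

57.2 mg/L

Over one 116-h interval, 116/34 ≈ 3.4118 half-lives elapse, leaving f ≈ 0.0940 of each dose.
At steady state, accumulation factor R = 1/(1 − e^(−kτ)) ≈ 1.1038.
Single-dose peak C₀ = D/Vd = 2073/40 ≈ 51.825 mg/L.
Steady-state peak Cmax,ss = C₀·R ≈ 51.825 × 1.1038 ≈ 57.204 mg/L.
Peak 57.2 mg/L vs MTC 62 mg/L: below toxic threshold.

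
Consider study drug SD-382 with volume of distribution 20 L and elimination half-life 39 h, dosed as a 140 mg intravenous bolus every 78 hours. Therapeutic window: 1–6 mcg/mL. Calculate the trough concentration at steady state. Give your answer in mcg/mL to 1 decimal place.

2.3 mcg/mL

τ = 78 h = 2 half-lives, so f = (1/2)^2 = 0.25.
Accumulation ratio R = 1/(1 − f) = 1/0.75 = 4/3.
Single-dose peak C₀ = D/Vd = 140/20 = 7 mcg/mL.
Steady-state peak Cmax,ss = C₀·R = 7 × 4/3 ≈ 9.333 mcg/mL.
Steady-state trough Cmin,ss = Cmax,ss·f ≈ 9.333 × 0.25 ≈ 2.333 mcg/mL.
Trough 2.3 mcg/mL vs MEC 1 mcg/mL: adequate.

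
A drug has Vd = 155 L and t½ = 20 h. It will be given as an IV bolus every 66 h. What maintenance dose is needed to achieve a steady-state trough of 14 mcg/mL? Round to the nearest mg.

19203 mg

τ/t½ = 66/20 ≈ 3.3, so f = (1/2)^(66/20) ≈ 0.101532.
Cmin,ss = (D/Vd)·f/(1−f), so D = Cmin,ss·Vd·(1−f)/f.
D = 14 × 155 × (1−f)/f ≈ 14 × 155 × 8.84911 ≈ 19202.57 mg.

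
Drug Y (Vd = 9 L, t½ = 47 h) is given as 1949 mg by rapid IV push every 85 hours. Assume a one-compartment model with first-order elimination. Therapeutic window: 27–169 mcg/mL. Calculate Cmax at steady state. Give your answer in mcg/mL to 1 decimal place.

Over one 85-h interval, 85/47 ≈ 1.8085 half-lives elapse, leaving f ≈ 0.2855 of each dose.
At steady state, accumulation factor R = 1/(1 − e^(−kτ)) ≈ 1.3996.
Each bolus raises the concentration by D/Vd = 1949/9 ≈ 216.556 mcg/mL.
Steady-state peak Cmax,ss = C₀·R ≈ 216.556 × 1.3996 ≈ 303.092 mcg/mL.
Peak 303.1 mcg/mL vs MTC 169 mcg/mL: exceeds toxic threshold.

303.1 mcg/mL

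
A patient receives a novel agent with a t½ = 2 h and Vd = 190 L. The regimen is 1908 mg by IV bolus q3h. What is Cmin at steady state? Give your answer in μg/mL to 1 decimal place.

τ/t½ = 3/2 ≈ 1.5, so fraction remaining f = (1/2)^(3/2) ≈ 0.3536.
At steady state, accumulation factor R = 1/(1 − e^(−kτ)) ≈ 1.5470.
Each bolus raises the concentration by D/Vd = 1908/190 ≈ 10.042 μg/mL.
Cmax,ss = C₀/(1 − f) ≈ 10.042/0.6464 ≈ 15.535 μg/mL.
Steady-state trough Cmin,ss = Cmax,ss·f ≈ 15.535 × 0.3536 ≈ 5.493 μg/mL.

5.5 μg/mL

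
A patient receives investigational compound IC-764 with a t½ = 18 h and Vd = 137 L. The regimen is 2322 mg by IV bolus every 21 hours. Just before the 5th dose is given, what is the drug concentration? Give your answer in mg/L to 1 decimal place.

f = (1/2)^(τ/t½) = (1/2)^(21/18) ≈ 0.4454.
C₀ = D/Vd = 2322/137 ≈ 16.949 mg/L.
Before the 5th dose, 4 doses have been given. Superposition: Cmin = C₀·(f + f² + … + f^4).
≈ 16.949 × (0.4454 + 0.1984 + 0.0884 + 0.0394) ≈ 16.949 × 0.7716 ≈ 13.078 mg/L.

13.1 mg/L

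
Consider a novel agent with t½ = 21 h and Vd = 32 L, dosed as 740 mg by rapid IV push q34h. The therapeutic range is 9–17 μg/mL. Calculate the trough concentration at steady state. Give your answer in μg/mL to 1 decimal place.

11.2 μg/mL

Over one 34-h interval, 34/21 ≈ 1.619 half-lives elapse, leaving f ≈ 0.3256 of each dose.
Single-dose peak C₀ = D/Vd = 740/32 ≈ 23.125 μg/mL.
Steady-state trough Cmin,ss = C₀·f/(1−f) ≈ 23.125 × 0.3256/0.6744 ≈ 11.165 μg/mL.
Trough 11.2 μg/mL vs MEC 9 μg/mL: adequate.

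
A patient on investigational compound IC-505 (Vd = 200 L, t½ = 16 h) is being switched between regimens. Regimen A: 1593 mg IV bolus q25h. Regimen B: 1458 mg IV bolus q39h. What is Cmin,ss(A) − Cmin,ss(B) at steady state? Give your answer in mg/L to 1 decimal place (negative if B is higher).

2.4 mg/L

Regimen A: f = (1/2)^(25/16) ≈ 0.3386; Cmin,ss = (1593/200)·f/(1−f) ≈ 4.078 mg/L.
Regimen B: f = (1/2)^(39/16) ≈ 0.1846; Cmin,ss = (1458/200)·f/(1−f) ≈ 1.650 mg/L.
Difference ≈ 4.078 − 1.650 ≈ 2.428 mg/L.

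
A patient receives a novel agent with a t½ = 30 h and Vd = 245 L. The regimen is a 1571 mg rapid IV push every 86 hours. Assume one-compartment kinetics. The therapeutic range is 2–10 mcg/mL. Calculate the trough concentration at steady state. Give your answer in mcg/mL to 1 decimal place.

1.0 mcg/mL

k = ln2/t½ = ln2/30 ≈ 0.023105 h⁻¹; fraction remaining f = e^(−kτ) = e^(−0.023105×86) ≈ 0.1371.
Accumulation ratio R = 1/(1 − f) ≈ 1/0.8629 ≈ 1.1589.
Single-dose peak C₀ = D/Vd = 1571/245 ≈ 6.412 mcg/mL.
Cmax,ss = C₀/(1 − f) ≈ 6.412/0.8629 ≈ 7.431 mcg/mL.
Steady-state trough Cmin,ss = Cmax,ss·f ≈ 7.431 × 0.1371 ≈ 1.019 mcg/mL.
Trough 1.0 mcg/mL vs MEC 2 mcg/mL: subtherapeutic.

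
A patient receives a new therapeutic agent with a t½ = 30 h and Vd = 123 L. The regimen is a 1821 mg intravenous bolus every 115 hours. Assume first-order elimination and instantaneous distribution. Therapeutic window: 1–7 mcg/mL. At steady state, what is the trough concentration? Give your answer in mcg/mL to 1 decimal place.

1.1 mcg/mL

k = ln2/t½ = ln2/30 ≈ 0.023105 h⁻¹; fraction remaining f = e^(−kτ) = e^(−0.023105×115) ≈ 0.0702.
Each bolus raises the concentration by D/Vd = 1821/123 ≈ 14.805 mcg/mL.
Steady-state trough Cmin,ss = C₀·f/(1−f) ≈ 14.805 × 0.0702/0.9298 ≈ 1.118 mcg/mL.
Trough 1.1 mcg/mL vs MEC 1 mcg/mL: adequate.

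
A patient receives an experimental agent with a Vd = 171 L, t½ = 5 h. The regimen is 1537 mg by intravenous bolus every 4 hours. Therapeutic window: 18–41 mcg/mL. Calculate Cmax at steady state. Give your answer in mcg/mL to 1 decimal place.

τ/t½ = 4/5 ≈ 0.8, so fraction remaining f = (1/2)^(4/5) ≈ 0.5743.
Accumulation ratio R = 1/(1 − f) ≈ 1/0.4257 ≈ 2.3491.
Each bolus raises the concentration by D/Vd = 1537/171 ≈ 8.988 mcg/mL.
Steady-state peak Cmax,ss = C₀·R ≈ 8.988 × 2.3491 ≈ 21.114 mcg/mL.
Peak 21.1 mcg/mL vs MTC 41 mcg/mL: below toxic threshold.

21.1 mcg/mL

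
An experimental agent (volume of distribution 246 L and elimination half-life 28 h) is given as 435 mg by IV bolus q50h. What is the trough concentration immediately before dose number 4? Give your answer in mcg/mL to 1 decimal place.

f = (1/2)^(τ/t½) = (1/2)^(50/28) ≈ 0.2900.
C₀ = D/Vd = 435/246 ≈ 1.768 mcg/mL.
Before the 4th dose, 3 doses have been given. Superposition: Cmin = C₀·(f + f² + … + f^3).
≈ 1.768 × (0.2900 + 0.0841 + 0.0244) ≈ 1.768 × 0.3985 ≈ 0.705 mcg/mL.

0.7 mcg/mL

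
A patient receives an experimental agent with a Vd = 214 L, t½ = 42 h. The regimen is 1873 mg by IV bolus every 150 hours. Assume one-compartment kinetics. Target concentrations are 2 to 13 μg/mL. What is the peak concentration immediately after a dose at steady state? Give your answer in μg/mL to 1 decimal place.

τ/t½ = 150/42 ≈ 3.5714, so fraction remaining f = (1/2)^(150/42) ≈ 0.0841.
Accumulation ratio R = 1/(1 − f) ≈ 1/0.9159 ≈ 1.0918.
Each bolus raises the concentration by D/Vd = 1873/214 ≈ 8.752 μg/mL.
Steady-state peak Cmax,ss = C₀·R ≈ 8.752 × 1.0918 ≈ 9.555 μg/mL.
Peak 9.6 μg/mL vs MTC 13 μg/mL: below toxic threshold.

9.6 μg/mL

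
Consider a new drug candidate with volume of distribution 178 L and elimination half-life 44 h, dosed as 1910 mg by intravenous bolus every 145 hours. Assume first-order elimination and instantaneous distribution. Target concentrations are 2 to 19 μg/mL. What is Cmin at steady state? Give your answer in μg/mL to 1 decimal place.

k = ln2/t½ = ln2/44 ≈ 0.015753 h⁻¹; fraction remaining f = e^(−kτ) = e^(−0.015753×145) ≈ 0.1019.
Each bolus raises the concentration by D/Vd = 1910/178 ≈ 10.730 μg/mL.
Steady-state trough Cmin,ss = C₀·f/(1−f) ≈ 10.730 × 0.1019/0.8981 ≈ 1.217 μg/mL.
Trough 1.2 μg/mL vs MEC 2 μg/mL: subtherapeutic.

1.2 μg/mL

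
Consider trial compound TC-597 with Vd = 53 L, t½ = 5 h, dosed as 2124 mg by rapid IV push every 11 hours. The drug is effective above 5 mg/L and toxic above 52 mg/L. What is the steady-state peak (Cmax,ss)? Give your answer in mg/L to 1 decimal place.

51.2 mg/L

τ/t½ = 11/5 ≈ 2.2, so fraction remaining f = (1/2)^(11/5) ≈ 0.2176.
Accumulation ratio R = 1/(1 − f) ≈ 1/0.7824 ≈ 1.2781.
Each bolus raises the concentration by D/Vd = 2124/53 ≈ 40.075 mg/L.
Steady-state peak Cmax,ss = C₀·R ≈ 40.075 × 1.2781 ≈ 51.220 mg/L.
Peak 51.2 mg/L vs MTC 52 mg/L: below toxic threshold.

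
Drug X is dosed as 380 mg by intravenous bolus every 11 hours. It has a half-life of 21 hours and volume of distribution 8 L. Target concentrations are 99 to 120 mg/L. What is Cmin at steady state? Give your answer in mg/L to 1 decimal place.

k = ln2/t½ = ln2/21 ≈ 0.033007 h⁻¹; fraction remaining f = e^(−kτ) = e^(−0.033007×11) ≈ 0.6955.
Single-dose peak C₀ = D/Vd = 380/8 ≈ 47.500 mg/L.
Steady-state trough Cmin,ss = C₀·f/(1−f) ≈ 47.500 × 0.6955/0.3045 ≈ 108.493 mg/L.
Trough 108.5 mg/L vs MEC 99 mg/L: adequate.

108.5 mg/L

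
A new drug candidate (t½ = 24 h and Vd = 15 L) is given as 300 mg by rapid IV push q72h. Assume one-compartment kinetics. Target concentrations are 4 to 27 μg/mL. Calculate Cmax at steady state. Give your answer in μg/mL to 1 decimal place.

τ = 72 h = 3 half-lives, so f = (1/2)^3 = 0.125.
At steady state, R = 1/(1 − 0.125) = 8/7.
Single-dose peak C₀ = D/Vd = 300/15 = 20 μg/mL.
Steady-state peak Cmax,ss = C₀·R = 20 × 8/7 ≈ 22.857 μg/mL.
Peak 22.9 μg/mL vs MTC 27 μg/mL: below toxic threshold.

22.9 μg/mL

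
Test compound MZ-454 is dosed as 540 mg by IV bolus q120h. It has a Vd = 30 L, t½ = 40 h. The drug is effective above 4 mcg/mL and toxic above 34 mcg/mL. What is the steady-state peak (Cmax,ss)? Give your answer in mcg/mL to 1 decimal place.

τ = 120 h = 3 half-lives, so f = (1/2)^3 = 0.125.
Accumulation ratio R = 1/(1 − f) = 1/0.875 = 8/7.
Single-dose peak C₀ = D/Vd = 540/30 = 18 mcg/mL.
Steady-state peak Cmax,ss = C₀·R = 18 × 8/7 ≈ 20.571 mcg/mL.
Peak 20.6 mcg/mL vs MTC 34 mcg/mL: below toxic threshold.

20.6 mcg/mL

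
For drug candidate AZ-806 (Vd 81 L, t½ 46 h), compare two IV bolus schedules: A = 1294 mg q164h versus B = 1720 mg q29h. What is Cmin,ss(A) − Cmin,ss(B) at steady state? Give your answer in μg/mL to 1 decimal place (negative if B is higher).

-37.3 μg/mL

Regimen A: f = (1/2)^(164/46) ≈ 0.0845; Cmin,ss = (1294/81)·f/(1−f) ≈ 1.475 μg/mL.
Regimen B: f = (1/2)^(29/46) ≈ 0.6460; Cmin,ss = (1720/81)·f/(1−f) ≈ 38.750 μg/mL.
Difference ≈ 1.475 − 38.750 ≈ -37.275 μg/mL.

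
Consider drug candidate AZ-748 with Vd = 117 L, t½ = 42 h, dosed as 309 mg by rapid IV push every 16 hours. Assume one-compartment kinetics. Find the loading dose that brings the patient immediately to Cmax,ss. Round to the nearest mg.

f = (1/2)^(16/42) ≈ 0.767930; accumulation ratio R = 1/(1−f) ≈ 4.30904.
Loading dose to hit Cmax,ss on first dose: D_load = D_maint·R ≈ 309 × 4.30904 ≈ 1331.49 mg.

1331 mg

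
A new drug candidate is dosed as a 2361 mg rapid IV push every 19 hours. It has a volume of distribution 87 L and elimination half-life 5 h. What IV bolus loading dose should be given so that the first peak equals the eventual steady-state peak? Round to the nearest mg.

f = (1/2)^(19/5) ≈ 0.071794; accumulation ratio R = 1/(1−f) ≈ 1.07735.
Loading dose to hit Cmax,ss on first dose: D_load = D_maint·R ≈ 2361 × 1.07735 ≈ 2543.62 mg.

2544 mg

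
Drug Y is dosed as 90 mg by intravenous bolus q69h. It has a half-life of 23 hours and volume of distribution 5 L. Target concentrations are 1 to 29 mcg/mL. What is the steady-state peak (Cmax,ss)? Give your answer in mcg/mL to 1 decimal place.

The dosing interval is 3 half-lives, so f = 2^(−3) = 0.125.
Accumulation ratio R = 1/(1 − f) = 1/0.875 = 8/7.
Single-dose peak C₀ = D/Vd = 90/5 = 18 mcg/mL.
Steady-state peak Cmax,ss = C₀·R = 18 × 8/7 ≈ 20.571 mcg/mL.
Peak 20.6 mcg/mL vs MTC 29 mcg/mL: below toxic threshold.

20.6 mcg/mL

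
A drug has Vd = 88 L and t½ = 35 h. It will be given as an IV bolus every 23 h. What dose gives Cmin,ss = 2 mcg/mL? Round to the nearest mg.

102 mg

τ/t½ = 23/35 ≈ 0.65714, so f = (1/2)^(23/35) ≈ 0.634133.
Cmin,ss = (D/Vd)·f/(1−f), so D = Cmin,ss·Vd·(1−f)/f.
D = 2 × 88 × (1−f)/f ≈ 2 × 88 × 0.57696 ≈ 101.54 mg.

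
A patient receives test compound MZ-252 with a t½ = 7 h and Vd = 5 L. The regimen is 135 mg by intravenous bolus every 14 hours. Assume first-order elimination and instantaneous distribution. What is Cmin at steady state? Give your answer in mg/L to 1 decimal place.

τ = 14 h = 2 half-lives, so f = (1/2)^2 = 0.25.
Accumulation ratio R = 1/(1 − f) = 1/0.75 = 4/3.
Single-dose peak C₀ = D/Vd = 135/5 = 27 mg/L.
Steady-state peak Cmax,ss = C₀·R = 27 × 4/3 ≈ 36.000 mg/L.
Steady-state trough Cmin,ss = Cmax,ss·f ≈ 36.000 × 0.25 ≈ 9.000 mg/L.

9.0 mg/L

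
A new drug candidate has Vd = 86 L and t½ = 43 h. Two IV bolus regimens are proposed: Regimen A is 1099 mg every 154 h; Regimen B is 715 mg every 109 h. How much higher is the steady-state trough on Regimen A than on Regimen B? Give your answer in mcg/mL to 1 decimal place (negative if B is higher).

Regimen A: f = (1/2)^(154/43) ≈ 0.0835; Cmin,ss = (1099/86)·f/(1−f) ≈ 1.164 mcg/mL.
Regimen B: f = (1/2)^(109/43) ≈ 0.1726; Cmin,ss = (715/86)·f/(1−f) ≈ 1.734 mcg/mL.
Difference ≈ 1.164 − 1.734 ≈ -0.570 mcg/mL.

-0.6 mcg/mL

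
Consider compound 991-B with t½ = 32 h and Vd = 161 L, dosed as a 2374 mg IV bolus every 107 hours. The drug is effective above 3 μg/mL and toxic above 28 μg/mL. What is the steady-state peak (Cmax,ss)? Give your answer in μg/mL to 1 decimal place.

16.4 μg/mL

τ/t½ = 107/32 ≈ 3.3438, so fraction remaining f = (1/2)^(107/32) ≈ 0.0985.
Accumulation ratio R = 1/(1 − f) ≈ 1/0.9015 ≈ 1.1093.
Each bolus raises the concentration by D/Vd = 2374/161 ≈ 14.745 μg/mL.
Steady-state peak Cmax,ss = C₀·R ≈ 14.745 × 1.1093 ≈ 16.357 μg/mL.
Peak 16.4 μg/mL vs MTC 28 μg/mL: below toxic threshold.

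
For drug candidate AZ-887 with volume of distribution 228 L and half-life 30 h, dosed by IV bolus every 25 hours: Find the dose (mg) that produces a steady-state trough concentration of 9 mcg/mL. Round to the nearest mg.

τ/t½ = 25/30 ≈ 0.83333, so f = (1/2)^(25/30) ≈ 0.561231.
Cmin,ss = (D/Vd)·f/(1−f), so D = Cmin,ss·Vd·(1−f)/f.
D = 9 × 228 × (1−f)/f ≈ 9 × 228 × 0.78180 ≈ 1604.25 mg.

1604 mg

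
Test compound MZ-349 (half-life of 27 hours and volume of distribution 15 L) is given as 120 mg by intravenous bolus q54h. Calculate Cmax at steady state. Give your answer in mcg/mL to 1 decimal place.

τ = 54 h = 2 half-lives, so f = (1/2)^2 = 0.25.
Accumulation ratio R = 1/(1 − f) = 1/0.75 = 4/3.
Single-dose peak C₀ = D/Vd = 120/15 = 8 mcg/mL.
Steady-state peak Cmax,ss = C₀·R = 8 × 4/3 ≈ 10.667 mcg/mL.

10.7 mcg/mL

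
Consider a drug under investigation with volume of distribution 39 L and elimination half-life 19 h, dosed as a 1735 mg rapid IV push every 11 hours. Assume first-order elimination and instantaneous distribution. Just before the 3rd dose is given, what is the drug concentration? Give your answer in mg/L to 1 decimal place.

49.7 mg/L

f = (1/2)^(τ/t½) = (1/2)^(11/19) ≈ 0.6695.
C₀ = D/Vd = 1735/39 ≈ 44.487 mg/L.
Before the 3rd dose, 2 doses have been given. Superposition: Cmin = C₀·(f + f²).
≈ 44.487 × (0.6695 + 0.4482) ≈ 44.487 × 1.1177 ≈ 49.723 mg/L.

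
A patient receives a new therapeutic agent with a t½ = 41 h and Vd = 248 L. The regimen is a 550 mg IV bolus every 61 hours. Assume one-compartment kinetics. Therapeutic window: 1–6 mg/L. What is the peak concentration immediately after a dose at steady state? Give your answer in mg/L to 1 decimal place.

3.4 mg/L

τ/t½ = 61/41 ≈ 1.4878, so fraction remaining f = (1/2)^(61/41) ≈ 0.3566.
Accumulation ratio R = 1/(1 − f) ≈ 1/0.6434 ≈ 1.5542.
Single-dose peak C₀ = D/Vd = 550/248 ≈ 2.218 mg/L.
Steady-state peak Cmax,ss = C₀·R ≈ 2.218 × 1.5542 ≈ 3.447 mg/L.
Peak 3.4 mg/L vs MTC 6 mg/L: below toxic threshold.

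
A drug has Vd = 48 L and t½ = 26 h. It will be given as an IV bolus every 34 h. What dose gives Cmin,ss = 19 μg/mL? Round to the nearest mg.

τ/t½ = 34/26 ≈ 1.3077, so f = (1/2)^(34/26) ≈ 0.403967.
Cmin,ss = (D/Vd)·f/(1−f), so D = Cmin,ss·Vd·(1−f)/f.
D = 19 × 48 × (1−f)/f ≈ 19 × 48 × 1.47545 ≈ 1345.61 mg.

1346 mg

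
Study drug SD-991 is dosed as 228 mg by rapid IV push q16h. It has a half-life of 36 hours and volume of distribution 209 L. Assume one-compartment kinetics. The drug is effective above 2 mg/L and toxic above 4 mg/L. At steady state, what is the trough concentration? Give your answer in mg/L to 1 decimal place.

3.0 mg/L

k = ln2/t½ = ln2/36 ≈ 0.019254 h⁻¹; fraction remaining f = e^(−kτ) = e^(−0.019254×16) ≈ 0.7349.
Each bolus raises the concentration by D/Vd = 228/209 ≈ 1.091 mg/L.
Steady-state trough Cmin,ss = C₀·f/(1−f) ≈ 1.091 × 0.7349/0.2651 ≈ 3.024 mg/L.
Trough 3.0 mg/L vs MEC 2 mg/L: adequate.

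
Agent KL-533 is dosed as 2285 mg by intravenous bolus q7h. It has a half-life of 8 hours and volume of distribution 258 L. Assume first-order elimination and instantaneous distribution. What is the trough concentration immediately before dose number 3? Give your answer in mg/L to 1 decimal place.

f = (1/2)^(τ/t½) = (1/2)^(7/8) ≈ 0.5453.
C₀ = D/Vd = 2285/258 ≈ 8.857 mg/L.
Before the 3rd dose, 2 doses have been given. Superposition: Cmin = C₀·(f + f²).
≈ 8.857 × (0.5453 + 0.2974) ≈ 8.857 × 0.8427 ≈ 7.464 mg/L.

7.5 mg/L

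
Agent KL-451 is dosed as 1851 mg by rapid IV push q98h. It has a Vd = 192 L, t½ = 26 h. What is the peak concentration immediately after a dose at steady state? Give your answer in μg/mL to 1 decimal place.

10.4 μg/mL

τ/t½ = 98/26 ≈ 3.7692, so fraction remaining f = (1/2)^(98/26) ≈ 0.0733.
Accumulation ratio R = 1/(1 − f) ≈ 1/0.9267 ≈ 1.0791.
Single-dose peak C₀ = D/Vd = 1851/192 ≈ 9.641 μg/mL.
Steady-state peak Cmax,ss = C₀·R ≈ 9.641 × 1.0791 ≈ 10.404 μg/mL.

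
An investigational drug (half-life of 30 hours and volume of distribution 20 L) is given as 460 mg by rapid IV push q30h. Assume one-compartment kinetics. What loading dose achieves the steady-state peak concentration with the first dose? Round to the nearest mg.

f = (1/2)^(30/30) ≈ 0.500000; accumulation ratio R = 1/(1−f) ≈ 2.00000.
Loading dose to hit Cmax,ss on first dose: D_load = D_maint·R ≈ 460 × 2.00000 ≈ 920.00 mg.

920 mg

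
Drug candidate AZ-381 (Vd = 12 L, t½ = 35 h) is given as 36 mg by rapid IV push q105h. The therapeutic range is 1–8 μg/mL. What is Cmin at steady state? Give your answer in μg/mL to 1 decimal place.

0.4 μg/mL

τ = 105 h = 3 half-lives, so f = (1/2)^3 = 0.125.
At steady state, R = 1/(1 − 0.125) = 8/7.
Single-dose peak C₀ = D/Vd = 36/12 = 3 μg/mL.
Steady-state peak Cmax,ss = C₀·R = 3 × 8/7 ≈ 3.429 μg/mL.
Steady-state trough Cmin,ss = Cmax,ss·f ≈ 3.429 × 0.125 ≈ 0.429 μg/mL.
Trough 0.4 μg/mL vs MEC 1 μg/mL: subtherapeutic.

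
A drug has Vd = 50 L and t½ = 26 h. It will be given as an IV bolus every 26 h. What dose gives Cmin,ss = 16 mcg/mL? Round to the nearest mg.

800 mg

τ/t½ = 26/26 ≈ 1, so f = (1/2)^(26/26) ≈ 0.500000.
Cmin,ss = (D/Vd)·f/(1−f), so D = Cmin,ss·Vd·(1−f)/f.
D = 16 × 50 × (1−f)/f ≈ 16 × 50 × 1.00000 ≈ 800.00 mg.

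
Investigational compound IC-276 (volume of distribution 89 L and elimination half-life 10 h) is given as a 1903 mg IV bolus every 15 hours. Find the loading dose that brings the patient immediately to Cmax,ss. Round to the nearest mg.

2944 mg

f = (1/2)^(15/10) ≈ 0.353553; accumulation ratio R = 1/(1−f) ≈ 1.54692.
Loading dose to hit Cmax,ss on first dose: D_load = D_maint·R ≈ 1903 × 1.54692 ≈ 2943.79 mg.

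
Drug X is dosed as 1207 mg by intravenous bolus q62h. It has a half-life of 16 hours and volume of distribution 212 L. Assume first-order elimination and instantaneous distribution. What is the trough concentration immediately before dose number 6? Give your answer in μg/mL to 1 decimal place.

f = (1/2)^(τ/t½) = (1/2)^(62/16) ≈ 0.0682.
C₀ = D/Vd = 1207/212 ≈ 5.693 μg/mL.
Before the 6th dose, 5 doses have been given. Superposition: Cmin = C₀·(f + f² + … + f^5).
≈ 5.693 × (0.0682 + 0.0047 + 0.0003 + 0.0000 + 0.0000) ≈ 5.693 × 0.0732 ≈ 0.417 μg/mL.

0.4 μg/mL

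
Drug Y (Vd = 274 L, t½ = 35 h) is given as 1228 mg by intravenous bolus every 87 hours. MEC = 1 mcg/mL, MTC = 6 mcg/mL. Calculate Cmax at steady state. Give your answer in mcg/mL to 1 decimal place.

k = ln2/t½ = ln2/35 ≈ 0.019804 h⁻¹; fraction remaining f = e^(−kτ) = e^(−0.019804×87) ≈ 0.1785.
Accumulation ratio R = 1/(1 − f) ≈ 1/0.8215 ≈ 1.2173.
Each bolus raises the concentration by D/Vd = 1228/274 ≈ 4.482 mcg/mL.
Cmax,ss = C₀/(1 − f) ≈ 4.482/0.8215 ≈ 5.456 mcg/mL.
Peak 5.5 mcg/mL vs MTC 6 mcg/mL: below toxic threshold.

5.5 mcg/mL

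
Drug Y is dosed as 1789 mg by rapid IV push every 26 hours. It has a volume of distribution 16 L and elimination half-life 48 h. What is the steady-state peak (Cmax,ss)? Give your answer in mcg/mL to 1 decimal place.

357.2 mcg/mL

Over one 26-h interval, 26/48 ≈ 0.54167 half-lives elapse, leaving f ≈ 0.6870 of each dose.
At steady state, accumulation factor R = 1/(1 − e^(−kτ)) ≈ 3.1949.
Single-dose peak C₀ = D/Vd = 1789/16 ≈ 111.812 mcg/mL.
Steady-state peak Cmax,ss = C₀·R ≈ 111.812 × 3.1949 ≈ 357.228 mcg/mL.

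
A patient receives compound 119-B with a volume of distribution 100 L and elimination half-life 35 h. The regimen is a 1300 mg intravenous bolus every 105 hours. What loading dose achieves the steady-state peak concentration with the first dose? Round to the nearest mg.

1486 mg

f = (1/2)^(105/35) ≈ 0.125000; accumulation ratio R = 1/(1−f) ≈ 1.14286.
Loading dose to hit Cmax,ss on first dose: D_load = D_maint·R ≈ 1300 × 1.14286 ≈ 1485.72 mg.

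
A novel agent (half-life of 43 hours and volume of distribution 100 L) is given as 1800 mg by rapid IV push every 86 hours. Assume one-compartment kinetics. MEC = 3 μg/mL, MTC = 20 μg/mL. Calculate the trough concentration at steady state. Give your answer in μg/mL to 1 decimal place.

6.0 μg/mL

The dosing interval is 2 half-lives, so f = 2^(−2) = 0.25.
At steady state, R = 1/(1 − 0.25) = 4/3.
Single-dose peak C₀ = D/Vd = 1800/100 = 18 μg/mL.
Steady-state peak Cmax,ss = C₀·R = 18 × 4/3 ≈ 24.000 μg/mL.
Steady-state trough Cmin,ss = Cmax,ss·f ≈ 24.000 × 0.25 ≈ 6.000 μg/mL.
Trough 6.0 μg/mL vs MEC 3 μg/mL: adequate.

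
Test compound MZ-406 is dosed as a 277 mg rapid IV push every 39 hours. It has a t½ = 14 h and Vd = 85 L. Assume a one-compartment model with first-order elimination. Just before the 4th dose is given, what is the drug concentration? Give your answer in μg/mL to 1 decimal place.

f = (1/2)^(τ/t½) = (1/2)^(39/14) ≈ 0.1450.
C₀ = D/Vd = 277/85 ≈ 3.259 μg/mL.
Before the 4th dose, 3 doses have been given. Superposition: Cmin = C₀·(f + f² + … + f^3).
≈ 3.259 × (0.1450 + 0.0210 + 0.0030) ≈ 3.259 × 0.1690 ≈ 0.551 μg/mL.

0.6 μg/mL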